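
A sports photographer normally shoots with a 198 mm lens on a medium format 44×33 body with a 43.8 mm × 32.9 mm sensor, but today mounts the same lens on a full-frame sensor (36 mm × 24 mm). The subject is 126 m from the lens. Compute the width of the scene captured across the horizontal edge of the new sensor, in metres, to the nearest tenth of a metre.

The focal length stays 198 mm; the relevant sensor dimension is now w = 36 mm. Object distance dₒ = 126 m = 126000 mm.
Thin-lens field width W = w·(dₒ − f)/f = 36 × (126000 − 198)/198 ≈ 22873.091 mm = 22.8731 m.

22.9 m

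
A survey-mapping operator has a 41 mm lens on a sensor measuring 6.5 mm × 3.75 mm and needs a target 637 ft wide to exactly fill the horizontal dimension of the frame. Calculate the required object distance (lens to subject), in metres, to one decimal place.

1224.7 m

W: 637 ft × 304.8 mm/ft = 194157.59 mm.
Magnification m = w/W = dᵢ/dₒ; combined with 1/f = 1/dₒ + 1/dᵢ this gives dₒ = f·(1 + W/w).
dₒ = 41 mm × (1 + 194158/6.5) = 41 × 29871.3990 ≈ 1224727.361 mm = 1224.73 m.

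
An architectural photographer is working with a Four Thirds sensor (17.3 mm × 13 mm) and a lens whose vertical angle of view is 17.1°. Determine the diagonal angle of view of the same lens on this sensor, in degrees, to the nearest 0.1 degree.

From the vertical AOV: f = 13 / (2·tan(8.55°)) = 13 / 0.30069 ≈ 43.2344 mm.
Sensor diagonal = √(17.3² + 13²) = √468.2900 ≈ 21.6400 mm.
Diagonal AOV = 2·arctan(21.6400 / (2 × 43.2344)) = 2·arctan(0.25026) ≈ 28.1009°.

28.1°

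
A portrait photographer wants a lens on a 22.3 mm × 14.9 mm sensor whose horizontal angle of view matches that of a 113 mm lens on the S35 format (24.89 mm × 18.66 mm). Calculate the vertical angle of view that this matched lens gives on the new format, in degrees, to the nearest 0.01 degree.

8.42°

Equal horizontal AOV ⇒ f₂ = f₁ · 22.3/24.89 = 113 × 0.89594 ≈ 101.2415 mm.
Vertical AOV on the new format = 2·arctan(14.9 / (2 × 101.2415)) = 2·arctan(0.07359) ≈ 8.4172°.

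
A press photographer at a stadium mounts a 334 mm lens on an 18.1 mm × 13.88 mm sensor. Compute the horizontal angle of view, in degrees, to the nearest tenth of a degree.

Angle of view α = 2·arctan(w/2f) with w = 18.1 mm and f = 334 mm.
w/2f = 0.02710; arctan(0.02710) ≈ 1.5521°, so α ≈ 3.1042°.

3.1°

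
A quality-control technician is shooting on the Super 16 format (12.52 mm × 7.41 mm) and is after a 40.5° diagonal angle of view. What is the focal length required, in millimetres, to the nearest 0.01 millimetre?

19.72 mm

Sensor diagonal = √(12.52² + 7.41²) = √211.6585 ≈ 14.5485 mm.
From α = 2·arctan(d/2f) we get f = d / (2·tan(α/2)).
With d = 14.5485 mm and α/2 = 20.25°, tan(α/2) ≈ 0.36892, so f ≈ 14.5485 / 0.73784 ≈ 19.7177 mm.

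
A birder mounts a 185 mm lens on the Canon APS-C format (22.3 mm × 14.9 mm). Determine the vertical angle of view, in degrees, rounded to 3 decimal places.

Angle of view α = 2·arctan(h/2f) with h = 14.9 mm and f = 185 mm.
h/2f = 0.04027; arctan(0.04027) ≈ 2.3061°, so α ≈ 4.6121°.

4.612°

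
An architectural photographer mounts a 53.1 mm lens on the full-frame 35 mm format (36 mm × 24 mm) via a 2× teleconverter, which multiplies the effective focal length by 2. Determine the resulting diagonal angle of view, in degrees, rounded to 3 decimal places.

Effective focal length f = 53.1 × 2 = 106.2 mm.
Sensor diagonal = √(36² + 24²) = √1872.0000 ≈ 43.2666 mm.
α = 2·arctan(43.267 / (2 × 106.2)) = 2·arctan(0.20370) ≈ 23.0276°.

23.028°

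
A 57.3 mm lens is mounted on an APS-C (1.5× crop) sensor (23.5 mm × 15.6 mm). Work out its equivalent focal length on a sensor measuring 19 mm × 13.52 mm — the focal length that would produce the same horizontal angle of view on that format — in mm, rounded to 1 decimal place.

46.3 mm

Equal angle of view means equal width/f ratio, so f₂ = f₁ · (width₂/width₁) = 57.3 × 19/23.5.
f₂ = 57.3 × 0.80851 ≈ 46.328 mm.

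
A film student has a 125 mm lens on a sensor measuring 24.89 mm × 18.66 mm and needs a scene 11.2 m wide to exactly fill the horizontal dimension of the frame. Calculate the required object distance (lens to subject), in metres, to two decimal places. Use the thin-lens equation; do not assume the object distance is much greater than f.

W: 11.2 m = 11200 mm.
Magnification m = w/W = dᵢ/dₒ; combined with 1/f = 1/dₒ + 1/dᵢ this gives dₒ = f·(1 + W/w).
dₒ = 125 mm × (1 + 11200/24.89) = 125 × 450.9799 ≈ 56372.489 mm = 56.3725 m.

56.37 m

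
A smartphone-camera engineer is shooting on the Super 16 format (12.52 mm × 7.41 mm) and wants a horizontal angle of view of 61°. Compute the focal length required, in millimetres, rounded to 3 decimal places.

From α = 2·arctan(w/2f) we get f = w / (2·tan(α/2)).
With w = 12.52 mm and α/2 = 30.5°, tan(α/2) ≈ 0.58905, so f ≈ 12.52 / 1.17809 ≈ 10.6274 mm.

10.627 mm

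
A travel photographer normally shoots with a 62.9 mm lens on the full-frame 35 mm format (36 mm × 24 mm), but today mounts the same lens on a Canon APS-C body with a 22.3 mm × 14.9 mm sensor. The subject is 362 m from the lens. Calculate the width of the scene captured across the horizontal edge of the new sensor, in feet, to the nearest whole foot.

421 ft

The focal length stays 62.9 mm; the relevant sensor dimension is now w = 22.3 mm. Object distance dₒ = 362 m = 362000 mm.
Thin-lens field width W = w·(dₒ − f)/f = 22.3 × (362000 − 62.9)/62.9 ≈ 128317.923 mm = 128317.923/304.8 ft = 420.991 ft.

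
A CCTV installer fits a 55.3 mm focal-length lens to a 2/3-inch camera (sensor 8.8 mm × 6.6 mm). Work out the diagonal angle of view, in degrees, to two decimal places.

Sensor diagonal = √(8.8² + 6.6²) = √121.0000 ≈ 11.0000 mm.
Angle of view α = 2·arctan(d/2f) with d = 11.0000 mm and f = 55.3 mm.
d/2f = 0.09946; arctan(0.09946) ≈ 5.6798°, so α ≈ 11.3596°.

11.36°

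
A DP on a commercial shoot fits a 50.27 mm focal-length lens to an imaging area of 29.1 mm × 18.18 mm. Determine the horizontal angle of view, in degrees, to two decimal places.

32.28°

Angle of view α = 2·arctan(w/2f) with w = 29.1 mm and f = 50.27 mm.
w/2f = 0.28944; arctan(0.28944) ≈ 16.1424°, so α ≈ 32.2848°.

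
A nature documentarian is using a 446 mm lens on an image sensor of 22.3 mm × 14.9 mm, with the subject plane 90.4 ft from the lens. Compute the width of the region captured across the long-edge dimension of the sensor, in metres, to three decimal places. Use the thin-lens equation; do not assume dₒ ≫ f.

1.355 m

dₒ: 90.4 ft × 304.8 mm/ft = 27553.92 mm.
Similar triangles through the lens centre give W/dₒ = w/dᵢ; with 1/f = 1/dₒ + 1/dᵢ this gives W = w·(dₒ − f)/f.
W = 22.3 mm × (27553.9 − 446) / 446 = 22.3 × 60.7801 ≈ 1355.396 mm = 1.3554 m.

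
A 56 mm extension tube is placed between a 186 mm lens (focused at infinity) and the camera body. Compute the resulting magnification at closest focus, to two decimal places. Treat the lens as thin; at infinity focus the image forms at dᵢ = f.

The tube moves the image plane from f to f + e, so dᵢ = 186 + 56 = 242 mm. Focus is achieved when 1/f = 1/dₒ + 1/dᵢ, giving dₒ = 1/(1/f − 1/(f+e)).
Magnification m = dᵢ/dₒ = (f+e)·(1/f − 1/(f+e)) = e/f = 56/186 ≈ 0.3011.

0.30×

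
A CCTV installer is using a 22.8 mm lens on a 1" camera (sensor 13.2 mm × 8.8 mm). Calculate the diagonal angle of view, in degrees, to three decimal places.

Sensor diagonal = √(13.2² + 8.8²) = √251.6800 ≈ 15.8644 mm.
Angle of view α = 2·arctan(d/2f) with d = 15.8644 mm and f = 22.8 mm.
d/2f = 0.34790; arctan(0.34790) ≈ 19.1830°, so α ≈ 38.3660°.

38.366°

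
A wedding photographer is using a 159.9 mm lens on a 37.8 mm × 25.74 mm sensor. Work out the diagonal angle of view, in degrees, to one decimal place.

16.3°

Sensor diagonal = √(37.8² + 25.74²) = √2091.3876 ≈ 45.7317 mm.
Angle of view α = 2·arctan(d/2f) with d = 45.7317 mm and f = 159.9 mm.
d/2f = 0.14300; arctan(0.14300) ≈ 8.1382°, so α ≈ 16.2763°.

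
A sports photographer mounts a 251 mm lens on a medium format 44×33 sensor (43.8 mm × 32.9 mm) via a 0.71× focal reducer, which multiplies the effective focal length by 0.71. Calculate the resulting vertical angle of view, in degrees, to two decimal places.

10.55°

Effective focal length f = 251 × 0.71 = 178.21 mm.
α = 2·arctan(32.9 / (2 × 178.21)) = 2·arctan(0.09231) ≈ 10.5477°.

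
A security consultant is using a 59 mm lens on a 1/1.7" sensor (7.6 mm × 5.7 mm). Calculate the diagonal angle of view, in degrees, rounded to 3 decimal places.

Sensor diagonal = √(7.6² + 5.7²) = √90.2500 ≈ 9.5000 mm.
Angle of view α = 2·arctan(d/2f) with d = 9.5000 mm and f = 59 mm.
d/2f = 0.08051; arctan(0.08051) ≈ 4.6029°, so α ≈ 9.2057°.

9.206°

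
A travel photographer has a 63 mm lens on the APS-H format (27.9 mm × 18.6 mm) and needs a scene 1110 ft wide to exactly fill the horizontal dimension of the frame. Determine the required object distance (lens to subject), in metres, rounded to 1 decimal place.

W: 1110 ft × 304.8 mm/ft = 338327.99 mm.
Magnification m = w/W = dᵢ/dₒ; combined with 1/f = 1/dₒ + 1/dᵢ this gives dₒ = f·(1 + W/w).
dₒ = 63 mm × (1 + 338328/27.9) = 63 × 12127.4512 ≈ 764029.427 mm = 764.029 m.

764.0 m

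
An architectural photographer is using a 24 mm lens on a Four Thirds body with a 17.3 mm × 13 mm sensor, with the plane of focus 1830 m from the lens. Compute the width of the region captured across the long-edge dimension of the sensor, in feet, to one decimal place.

dₒ: 1830 m = 1.83e+06 mm.
Similar triangles through the lens centre give W/dₒ = w/dᵢ; with 1/f = 1/dₒ + 1/dᵢ this gives W = w·(dₒ − f)/f.
W = 17.3 mm × (1.83e+06 − 24) / 24 = 17.3 × 76249.0000 ≈ 1319107.700 mm = 1319107.700/304.8 ft = 4327.78 ft.

4327.8 ft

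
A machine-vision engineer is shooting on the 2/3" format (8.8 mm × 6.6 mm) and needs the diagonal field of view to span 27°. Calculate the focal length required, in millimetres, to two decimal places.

Sensor diagonal = √(8.8² + 6.6²) = √121.0000 ≈ 11.0000 mm.
From α = 2·arctan(d/2f) we get f = d / (2·tan(α/2)).
With d = 11.0000 mm and α/2 = 13.5°, tan(α/2) ≈ 0.24008, so f ≈ 11.0000 / 0.48016 ≈ 22.9091 mm.

22.91 mm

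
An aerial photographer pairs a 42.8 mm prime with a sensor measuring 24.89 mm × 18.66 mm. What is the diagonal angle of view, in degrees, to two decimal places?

39.94°

Sensor diagonal = √(24.89² + 18.66²) = √967.7077 ≈ 31.1080 mm.
Angle of view α = 2·arctan(d/2f) with d = 31.1080 mm and f = 42.8 mm.
d/2f = 0.36341; arctan(0.36341) ≈ 19.9717°, so α ≈ 39.9434°.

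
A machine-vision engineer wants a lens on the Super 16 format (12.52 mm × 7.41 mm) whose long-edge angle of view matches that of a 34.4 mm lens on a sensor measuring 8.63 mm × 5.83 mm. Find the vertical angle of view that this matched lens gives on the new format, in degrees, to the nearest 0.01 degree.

8.49°

Equal long-edge AOV ⇒ f₂ = f₁ · 12.52/8.63 = 34.4 × 1.45075 ≈ 49.9059 mm.
Vertical AOV on the new format = 2·arctan(7.41 / (2 × 49.9059)) = 2·arctan(0.07424) ≈ 8.4917°.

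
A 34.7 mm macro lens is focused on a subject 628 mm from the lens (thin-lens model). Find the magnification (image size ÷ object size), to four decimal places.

Thin lens: 1/f = 1/dₒ + 1/dᵢ → 1/dᵢ = 1/34.7 − 1/628 = 0.0272261 mm⁻¹, so dᵢ ≈ 36.7295 mm.
Magnification m = dᵢ/dₒ = 36.7295/628 ≈ 0.05849.

0.0585×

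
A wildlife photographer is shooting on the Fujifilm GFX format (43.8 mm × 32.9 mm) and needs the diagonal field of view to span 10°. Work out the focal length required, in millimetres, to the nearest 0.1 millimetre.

313.1 mm

Sensor diagonal = √(43.8² + 32.9²) = √3000.8500 ≈ 54.7800 mm.
From α = 2·arctan(d/2f) we get f = d / (2·tan(α/2)).
With d = 54.7800 mm and α/2 = 5°, tan(α/2) ≈ 0.08749, so f ≈ 54.7800 / 0.17498 ≈ 313.0692 mm.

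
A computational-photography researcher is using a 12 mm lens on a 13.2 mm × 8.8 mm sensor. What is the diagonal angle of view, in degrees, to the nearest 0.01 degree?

Sensor diagonal = √(13.2² + 8.8²) = √251.6800 ≈ 15.8644 mm.
Angle of view α = 2·arctan(d/2f) with d = 15.8644 mm and f = 12 mm.
d/2f = 0.66102; arctan(0.66102) ≈ 33.4654°, so α ≈ 66.9308°.

66.93°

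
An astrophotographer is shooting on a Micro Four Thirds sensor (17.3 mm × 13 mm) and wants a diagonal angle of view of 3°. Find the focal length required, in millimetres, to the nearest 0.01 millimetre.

413.20 mm

Sensor diagonal = √(17.3² + 13²) = √468.2900 ≈ 21.6400 mm.
From α = 2·arctan(d/2f) we get f = d / (2·tan(α/2)).
With d = 21.6400 mm and α/2 = 1.5°, tan(α/2) ≈ 0.02619, so f ≈ 21.6400 / 0.05237 ≈ 413.1993 mm.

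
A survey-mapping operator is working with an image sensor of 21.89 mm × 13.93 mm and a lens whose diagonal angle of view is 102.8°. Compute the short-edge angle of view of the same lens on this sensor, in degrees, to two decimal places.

Sensor diagonal = √(21.89² + 13.93²) = √673.2170 ≈ 25.9464 mm.
From the diagonal AOV: f = 25.9464 / (2·tan(51.4°)) = 25.9464 / 2.50536 ≈ 10.3564 mm.
Short-edge AOV = 2·arctan(13.93 / (2 × 10.3564)) = 2·arctan(0.67253) ≈ 67.8442°.

67.84°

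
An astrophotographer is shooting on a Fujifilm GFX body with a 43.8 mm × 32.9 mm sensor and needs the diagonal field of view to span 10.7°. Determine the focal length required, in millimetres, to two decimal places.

Sensor diagonal = √(43.8² + 32.9²) = √3000.8500 ≈ 54.7800 mm.
From α = 2·arctan(d/2f) we get f = d / (2·tan(α/2)).
With d = 54.7800 mm and α/2 = 5.35°, tan(α/2) ≈ 0.09365, so f ≈ 54.7800 / 0.18729 ≈ 292.4800 mm.

292.48 mm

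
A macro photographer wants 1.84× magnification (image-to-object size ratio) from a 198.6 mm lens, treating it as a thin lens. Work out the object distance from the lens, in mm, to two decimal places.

306.53 mm

With m = dᵢ/dₒ and 1/f = 1/dₒ + 1/dᵢ, substituting dᵢ = m·dₒ gives 1/f = (1 + 1/m)/dₒ, hence dₒ = f·(1 + 1/m).
dₒ = 198.6 × (1 + 1/1.84) = 198.6 × 1.54348 ≈ 306.535 mm.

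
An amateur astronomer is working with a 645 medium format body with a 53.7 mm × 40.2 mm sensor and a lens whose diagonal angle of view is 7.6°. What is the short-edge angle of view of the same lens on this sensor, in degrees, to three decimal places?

Sensor diagonal = √(53.7² + 40.2²) = √4499.7300 ≈ 67.0800 mm.
From the diagonal AOV: f = 67.0800 / (2·tan(3.8°)) = 67.0800 / 0.13284 ≈ 504.9691 mm.
Short-edge AOV = 2·arctan(40.2 / (2 × 504.9691)) = 2·arctan(0.03980) ≈ 4.5588°.

4.559°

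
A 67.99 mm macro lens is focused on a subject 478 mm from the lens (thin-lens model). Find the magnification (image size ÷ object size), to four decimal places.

0.1658×

Thin lens: 1/f = 1/dₒ + 1/dᵢ → 1/dᵢ = 1/67.99 − 1/478 = 0.0126160 mm⁻¹, so dᵢ ≈ 79.2645 mm.
Magnification m = dᵢ/dₒ = 79.2645/478 ≈ 0.16583.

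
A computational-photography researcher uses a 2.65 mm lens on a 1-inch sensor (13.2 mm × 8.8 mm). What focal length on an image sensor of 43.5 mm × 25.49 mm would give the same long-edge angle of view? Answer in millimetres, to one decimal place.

Equal angle of view means equal width/f ratio, so f₂ = f₁ · (width₂/width₁) = 2.65 × 43.5/13.2.
f₂ = 2.65 × 3.29545 ≈ 8.733 mm.

8.7 mm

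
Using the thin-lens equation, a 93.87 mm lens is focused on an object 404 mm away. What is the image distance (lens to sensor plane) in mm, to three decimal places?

122.283 mm

1/dᵢ = 1/f − 1/dₒ = 1/93.87 − 1/404 = 0.0081778 mm⁻¹.
dᵢ = 1/0.0081778 ≈ 122.2825 mm.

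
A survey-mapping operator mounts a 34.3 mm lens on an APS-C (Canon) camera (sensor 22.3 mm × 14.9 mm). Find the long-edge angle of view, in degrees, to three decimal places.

36.016°

Angle of view α = 2·arctan(w/2f) with w = 22.3 mm and f = 34.3 mm.
w/2f = 0.32507; arctan(0.32507) ≈ 18.0079°, so α ≈ 36.0159°.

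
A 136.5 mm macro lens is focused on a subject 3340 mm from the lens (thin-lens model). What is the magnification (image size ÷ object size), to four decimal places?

0.0426×

Thin lens: 1/f = 1/dₒ + 1/dᵢ → 1/dᵢ = 1/136.5 − 1/3340 = 0.0070266 mm⁻¹, so dᵢ ≈ 142.3162 mm.
Magnification m = dᵢ/dₒ = 142.3162/3340 ≈ 0.04261.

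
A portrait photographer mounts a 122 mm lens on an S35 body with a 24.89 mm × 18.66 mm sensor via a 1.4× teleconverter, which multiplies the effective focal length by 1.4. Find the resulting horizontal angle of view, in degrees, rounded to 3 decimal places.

Effective focal length f = 122 × 1.4 = 170.8 mm.
α = 2·arctan(24.89 / (2 × 170.8)) = 2·arctan(0.07286) ≈ 8.3348°.

8.335°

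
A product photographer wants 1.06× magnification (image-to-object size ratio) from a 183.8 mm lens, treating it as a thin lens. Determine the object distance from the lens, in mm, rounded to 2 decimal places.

357.20 mm

With m = dᵢ/dₒ and 1/f = 1/dₒ + 1/dᵢ, substituting dᵢ = m·dₒ gives 1/f = (1 + 1/m)/dₒ, hence dₒ = f·(1 + 1/m).
dₒ = 183.8 × (1 + 1/1.06) = 183.8 × 1.94340 ≈ 357.196 mm.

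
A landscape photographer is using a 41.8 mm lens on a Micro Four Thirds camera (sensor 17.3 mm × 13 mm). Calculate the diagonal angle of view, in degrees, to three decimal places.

Sensor diagonal = √(17.3² + 13²) = √468.2900 ≈ 21.6400 mm.
Angle of view α = 2·arctan(d/2f) with d = 21.6400 mm and f = 41.8 mm.
d/2f = 0.25885; arctan(0.25885) ≈ 14.5126°, so α ≈ 29.0252°.

29.025°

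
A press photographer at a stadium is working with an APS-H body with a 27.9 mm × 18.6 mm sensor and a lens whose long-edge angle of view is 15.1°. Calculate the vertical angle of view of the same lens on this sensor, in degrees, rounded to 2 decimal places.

From the long-edge AOV: f = 27.9 / (2·tan(7.55°)) = 27.9 / 0.26508 ≈ 105.2509 mm.
Vertical AOV = 2·arctan(18.6 / (2 × 105.2509)) = 2·arctan(0.08836) ≈ 10.0991°.

10.10°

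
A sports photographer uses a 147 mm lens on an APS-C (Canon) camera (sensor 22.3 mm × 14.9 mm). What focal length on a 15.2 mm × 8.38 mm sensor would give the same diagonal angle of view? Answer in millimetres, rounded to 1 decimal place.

Sensor diagonal = √(22.3² + 14.9²) = √719.3000 ≈ 26.8198 mm.
Sensor diagonal = √(15.2² + 8.38²) = √301.2644 ≈ 17.3570 mm.
Equal angle of view means equal diagonal/f ratio, so f₂ = f₁ · (diagonal₂/diagonal₁) = 147 × 17.3570/26.8198.
f₂ = 147 × 0.64717 ≈ 95.134 mm.

95.1 mm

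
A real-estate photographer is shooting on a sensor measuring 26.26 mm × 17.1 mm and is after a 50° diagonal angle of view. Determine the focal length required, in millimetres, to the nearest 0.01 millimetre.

Sensor diagonal = √(26.26² + 17.1²) = √981.9976 ≈ 31.3368 mm.
From α = 2·arctan(d/2f) we get f = d / (2·tan(α/2)).
With d = 31.3368 mm and α/2 = 25°, tan(α/2) ≈ 0.46631, so f ≈ 31.3368 / 0.93262 ≈ 33.6010 mm.

33.60 mm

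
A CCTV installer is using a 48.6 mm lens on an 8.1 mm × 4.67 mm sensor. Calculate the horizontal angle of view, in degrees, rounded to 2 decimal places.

9.53°

Angle of view α = 2·arctan(w/2f) with w = 8.1 mm and f = 48.6 mm.
w/2f = 0.08333; arctan(0.08333) ≈ 4.7636°, so α ≈ 9.5273°.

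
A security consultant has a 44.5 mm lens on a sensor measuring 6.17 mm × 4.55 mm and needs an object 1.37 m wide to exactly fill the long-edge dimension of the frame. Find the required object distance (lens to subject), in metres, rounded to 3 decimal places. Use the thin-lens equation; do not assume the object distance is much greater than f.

W: 1.37 m = 1370 mm.
Magnification m = w/W = dᵢ/dₒ; combined with 1/f = 1/dₒ + 1/dᵢ this gives dₒ = f·(1 + W/w).
dₒ = 44.5 mm × (1 + 1370/6.17) = 44.5 × 223.0421 ≈ 9925.375 mm = 9.92538 m.

9.925 m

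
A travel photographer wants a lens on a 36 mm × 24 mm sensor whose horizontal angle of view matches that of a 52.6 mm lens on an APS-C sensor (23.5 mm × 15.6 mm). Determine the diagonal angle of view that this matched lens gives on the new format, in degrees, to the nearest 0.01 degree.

30.06°

Equal horizontal AOV ⇒ f₂ = f₁ · 36/23.5 = 52.6 × 1.53191 ≈ 80.5787 mm.
Sensor diagonal = √(36² + 24²) = √1872.0000 ≈ 43.2666 mm.
Diagonal AOV on the new format = 2·arctan(43.2666 / (2 × 80.5787)) = 2·arctan(0.26847) ≈ 30.0561°.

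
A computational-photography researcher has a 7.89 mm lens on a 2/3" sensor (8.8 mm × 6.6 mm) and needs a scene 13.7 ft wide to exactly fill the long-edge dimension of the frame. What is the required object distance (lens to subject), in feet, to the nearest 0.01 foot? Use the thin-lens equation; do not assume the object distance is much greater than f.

W: 13.7 ft × 304.8 mm/ft = 4175.76 mm.
Magnification m = w/W = dᵢ/dₒ; combined with 1/f = 1/dₒ + 1/dᵢ this gives dₒ = f·(1 + W/w).
dₒ = 7.89 mm × (1 + 4175.76/8.8) = 7.89 × 475.5182 ≈ 3751.838 mm = 3751.838/304.8 ft = 12.3092 ft.

12.31 ft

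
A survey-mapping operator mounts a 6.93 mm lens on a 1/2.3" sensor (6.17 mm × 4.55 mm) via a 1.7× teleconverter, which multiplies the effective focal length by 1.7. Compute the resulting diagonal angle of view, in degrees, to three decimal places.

Effective focal length f = 6.93 × 1.7 = 11.781 mm.
Sensor diagonal = √(6.17² + 4.55²) = √58.7714 ≈ 7.6663 mm.
α = 2·arctan(7.666 / (2 × 11.781)) = 2·arctan(0.32537) ≈ 36.0462°.

36.046°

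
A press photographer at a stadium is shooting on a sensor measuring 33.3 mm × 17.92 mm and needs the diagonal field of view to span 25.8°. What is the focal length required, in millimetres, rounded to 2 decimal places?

Sensor diagonal = √(33.3² + 17.92²) = √1430.0164 ≈ 37.8156 mm.
From α = 2·arctan(d/2f) we get f = d / (2·tan(α/2)).
With d = 37.8156 mm and α/2 = 12.9°, tan(α/2) ≈ 0.22903, so f ≈ 37.8156 / 0.45806 ≈ 82.5557 mm.

82.56 mm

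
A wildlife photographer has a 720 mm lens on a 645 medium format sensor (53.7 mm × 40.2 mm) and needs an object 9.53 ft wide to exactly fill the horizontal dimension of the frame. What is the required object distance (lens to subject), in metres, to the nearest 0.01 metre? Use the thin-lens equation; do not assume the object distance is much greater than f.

39.67 m

W: 9.53 ft × 304.8 mm/ft = 2904.74 mm.
Magnification m = w/W = dᵢ/dₒ; combined with 1/f = 1/dₒ + 1/dᵢ this gives dₒ = f·(1 + W/w).
dₒ = 720 mm × (1 + 2904.74/53.7) = 720 × 55.0921 ≈ 39666.287 mm = 39.6663 m.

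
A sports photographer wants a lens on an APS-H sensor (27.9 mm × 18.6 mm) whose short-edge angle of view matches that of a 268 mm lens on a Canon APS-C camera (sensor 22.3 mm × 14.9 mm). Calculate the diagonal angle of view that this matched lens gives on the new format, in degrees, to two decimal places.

5.74°

Equal short-edge AOV ⇒ f₂ = f₁ · 18.6/14.9 = 268 × 1.24832 ≈ 334.5503 mm.
Sensor diagonal = √(27.9² + 18.6²) = √1124.3700 ≈ 33.5316 mm.
Diagonal AOV on the new format = 2·arctan(33.5316 / (2 × 334.5503)) = 2·arctan(0.05011) ≈ 5.7379°.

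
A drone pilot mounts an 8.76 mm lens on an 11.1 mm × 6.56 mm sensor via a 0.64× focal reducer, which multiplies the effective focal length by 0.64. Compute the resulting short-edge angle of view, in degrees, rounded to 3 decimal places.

60.659°

Effective focal length f = 8.76 × 0.64 = 5.6064 mm.
α = 2·arctan(6.56 / (2 × 5.6064)) = 2·arctan(0.58505) ≈ 60.6592°.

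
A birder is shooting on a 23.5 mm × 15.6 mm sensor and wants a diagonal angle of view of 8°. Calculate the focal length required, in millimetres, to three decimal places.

201.686 mm

Sensor diagonal = √(23.5² + 15.6²) = √795.6100 ≈ 28.2066 mm.
From α = 2·arctan(d/2f) we get f = d / (2·tan(α/2)).
With d = 28.2066 mm and α/2 = 4°, tan(α/2) ≈ 0.06993, so f ≈ 28.2066 / 0.13985 ≈ 201.6863 mm.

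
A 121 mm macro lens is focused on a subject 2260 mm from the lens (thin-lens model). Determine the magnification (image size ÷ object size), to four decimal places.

Thin lens: 1/f = 1/dₒ + 1/dᵢ → 1/dᵢ = 1/121 − 1/2260 = 0.0078220 mm⁻¹, so dᵢ ≈ 127.8448 mm.
Magnification m = dᵢ/dₒ = 127.8448/2260 ≈ 0.05657.

0.0566×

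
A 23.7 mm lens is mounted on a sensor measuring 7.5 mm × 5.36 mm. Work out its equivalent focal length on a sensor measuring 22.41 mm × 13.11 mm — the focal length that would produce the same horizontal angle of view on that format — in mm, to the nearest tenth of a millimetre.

Equal angle of view means equal width/f ratio, so f₂ = f₁ · (width₂/width₁) = 23.7 × 22.41/7.5.
f₂ = 23.7 × 2.98800 ≈ 70.816 mm.

70.8 mm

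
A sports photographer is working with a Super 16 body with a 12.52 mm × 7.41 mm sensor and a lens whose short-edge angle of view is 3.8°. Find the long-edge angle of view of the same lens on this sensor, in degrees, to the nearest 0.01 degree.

From the short-edge AOV: f = 7.41 / (2·tan(1.9°)) = 7.41 / 0.06635 ≈ 111.6858 mm.
Long-edge AOV = 2·arctan(12.52 / (2 × 111.6858)) = 2·arctan(0.05605) ≈ 6.4162°.

6.42°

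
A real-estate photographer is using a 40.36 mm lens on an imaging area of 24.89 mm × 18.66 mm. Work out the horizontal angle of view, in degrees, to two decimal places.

Angle of view α = 2·arctan(w/2f) with w = 24.89 mm and f = 40.36 mm.
w/2f = 0.30835; arctan(0.30835) ≈ 17.1371°, so α ≈ 34.2743°.

34.27°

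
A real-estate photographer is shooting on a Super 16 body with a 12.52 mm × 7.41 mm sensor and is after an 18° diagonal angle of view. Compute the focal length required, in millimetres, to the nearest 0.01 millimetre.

45.93 mm

Sensor diagonal = √(12.52² + 7.41²) = √211.6585 ≈ 14.5485 mm.
From α = 2·arctan(d/2f) we get f = d / (2·tan(α/2)).
With d = 14.5485 mm and α/2 = 9°, tan(α/2) ≈ 0.15838, so f ≈ 14.5485 / 0.31677 ≈ 45.9278 mm.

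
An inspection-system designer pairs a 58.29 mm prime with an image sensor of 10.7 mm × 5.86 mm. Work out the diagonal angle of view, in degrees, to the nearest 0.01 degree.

Sensor diagonal = √(10.7² + 5.86²) = √148.8296 ≈ 12.1996 mm.
Angle of view α = 2·arctan(d/2f) with d = 12.1996 mm and f = 58.29 mm.
d/2f = 0.10465; arctan(0.10465) ≈ 5.9740°, so α ≈ 11.9480°.

11.95°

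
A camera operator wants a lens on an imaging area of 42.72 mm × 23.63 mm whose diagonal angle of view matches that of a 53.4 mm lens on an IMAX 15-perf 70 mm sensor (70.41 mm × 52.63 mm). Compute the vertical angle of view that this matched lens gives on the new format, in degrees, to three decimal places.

43.444°

Sensor diagonal = √(70.41² + 52.63²) = √7727.4850 ≈ 87.9061 mm.
Sensor diagonal = √(42.72² + 23.63²) = √2383.3753 ≈ 48.8198 mm.
Equal diagonal AOV ⇒ f₂ = f₁ · 48.8198/87.9061 = 53.4 × 0.55536 ≈ 29.6564 mm.
Vertical AOV on the new format = 2·arctan(23.63 / (2 × 29.6564)) = 2·arctan(0.39840) ≈ 43.4443°.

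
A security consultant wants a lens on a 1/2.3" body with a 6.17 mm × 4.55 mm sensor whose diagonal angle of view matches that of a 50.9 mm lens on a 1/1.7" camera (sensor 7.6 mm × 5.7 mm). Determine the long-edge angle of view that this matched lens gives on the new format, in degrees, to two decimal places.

Sensor diagonal = √(7.6² + 5.7²) = √90.2500 ≈ 9.5000 mm.
Sensor diagonal = √(6.17² + 4.55²) = √58.7714 ≈ 7.6663 mm.
Equal diagonal AOV ⇒ f₂ = f₁ · 7.6663/9.5000 = 50.9 × 0.80697 ≈ 41.0750 mm.
Long-edge AOV on the new format = 2·arctan(6.17 / (2 × 41.0750)) = 2·arctan(0.07511) ≈ 8.5905°.

8.59°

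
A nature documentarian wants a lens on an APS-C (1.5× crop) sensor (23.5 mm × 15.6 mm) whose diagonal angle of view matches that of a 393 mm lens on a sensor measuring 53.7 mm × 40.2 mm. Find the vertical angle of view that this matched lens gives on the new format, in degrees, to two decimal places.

Sensor diagonal = √(53.7² + 40.2²) = √4499.7300 ≈ 67.0800 mm.
Sensor diagonal = √(23.5² + 15.6²) = √795.6100 ≈ 28.2066 mm.
Equal diagonal AOV ⇒ f₂ = f₁ · 28.2066/67.0800 = 393 × 0.42049 ≈ 165.2530 mm.
Vertical AOV on the new format = 2·arctan(15.6 / (2 × 165.2530)) = 2·arctan(0.04720) ≈ 5.4047°.

5.40°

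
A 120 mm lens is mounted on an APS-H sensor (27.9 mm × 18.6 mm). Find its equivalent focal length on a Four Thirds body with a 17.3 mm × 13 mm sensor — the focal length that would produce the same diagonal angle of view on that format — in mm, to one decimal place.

Sensor diagonal = √(27.9² + 18.6²) = √1124.3700 ≈ 33.5316 mm.
Sensor diagonal = √(17.3² + 13²) = √468.2900 ≈ 21.6400 mm.
Equal angle of view means equal diagonal/f ratio, so f₂ = f₁ · (diagonal₂/diagonal₁) = 120 × 21.6400/33.5316.
f₂ = 120 × 0.64536 ≈ 77.443 mm.

77.4 mm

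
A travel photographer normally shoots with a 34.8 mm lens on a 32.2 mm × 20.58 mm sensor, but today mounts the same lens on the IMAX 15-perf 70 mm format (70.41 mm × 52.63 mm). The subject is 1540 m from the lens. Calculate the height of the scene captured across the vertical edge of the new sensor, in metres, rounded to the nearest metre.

2329 m

The focal length stays 34.8 mm; the relevant sensor dimension is now h = 52.63 mm. Object distance dₒ = 1540 m = 1.54e+06 mm.
Thin-lens field height W = h·(dₒ − f)/f = 52.63 × (1.54e+06 − 34.8)/34.8 ≈ 2328976.106 mm = 2328.98 m.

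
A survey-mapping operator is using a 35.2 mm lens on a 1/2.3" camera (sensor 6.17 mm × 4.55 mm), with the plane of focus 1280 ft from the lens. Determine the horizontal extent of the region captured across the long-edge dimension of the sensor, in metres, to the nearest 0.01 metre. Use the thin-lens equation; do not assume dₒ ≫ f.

dₒ: 1280 ft × 304.8 mm/ft = 390143.99 mm.
Similar triangles through the lens centre give W/dₒ = w/dᵢ; with 1/f = 1/dₒ + 1/dᵢ this gives W = w·(dₒ − f)/f.
W = 6.17 mm × (390144 − 35.2) / 35.2 = 6.17 × 11082.6360 ≈ 68379.864 mm = 68.3799 m.

68.38 m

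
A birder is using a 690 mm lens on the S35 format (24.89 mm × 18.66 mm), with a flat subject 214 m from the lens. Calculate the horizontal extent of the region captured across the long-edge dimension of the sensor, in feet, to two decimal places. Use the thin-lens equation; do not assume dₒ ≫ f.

25.24 ft

dₒ: 214 m = 214000 mm.
Similar triangles through the lens centre give W/dₒ = w/dᵢ; with 1/f = 1/dₒ + 1/dᵢ this gives W = w·(dₒ − f)/f.
W = 24.89 mm × (214000 − 690) / 690 = 24.89 × 309.1449 ≈ 7694.617 mm = 7694.617/304.8 ft = 25.2448 ft.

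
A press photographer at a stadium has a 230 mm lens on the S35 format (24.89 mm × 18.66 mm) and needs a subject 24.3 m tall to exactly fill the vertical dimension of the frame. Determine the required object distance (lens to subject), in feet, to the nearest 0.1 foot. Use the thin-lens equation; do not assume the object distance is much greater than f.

983.4 ft

W: 24.3 m = 24300 mm.
Magnification m = h/W = dᵢ/dₒ; combined with 1/f = 1/dₒ + 1/dᵢ this gives dₒ = f·(1 + W/h).
dₒ = 230 mm × (1 + 24300/18.66) = 230 × 1303.2508 ≈ 299747.685 mm = 299747.685/304.8 ft = 983.424 ft.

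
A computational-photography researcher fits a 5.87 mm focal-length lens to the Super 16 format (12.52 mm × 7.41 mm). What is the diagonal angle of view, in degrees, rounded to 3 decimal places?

102.196°

Sensor diagonal = √(12.52² + 7.41²) = √211.6585 ≈ 14.5485 mm.
Angle of view α = 2·arctan(d/2f) with d = 14.5485 mm and f = 5.87 mm.
d/2f = 1.23922; arctan(1.23922) ≈ 51.0980°, so α ≈ 102.1959°.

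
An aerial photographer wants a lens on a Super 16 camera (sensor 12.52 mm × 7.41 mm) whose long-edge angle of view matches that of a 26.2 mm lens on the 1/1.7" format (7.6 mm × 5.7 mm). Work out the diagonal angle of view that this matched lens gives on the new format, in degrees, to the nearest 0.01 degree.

Equal long-edge AOV ⇒ f₂ = f₁ · 12.52/7.6 = 26.2 × 1.64737 ≈ 43.1611 mm.
Sensor diagonal = √(12.52² + 7.41²) = √211.6585 ≈ 14.5485 mm.
Diagonal AOV on the new format = 2·arctan(14.5485 / (2 × 43.1611)) = 2·arctan(0.16854) ≈ 19.1331°.

19.13°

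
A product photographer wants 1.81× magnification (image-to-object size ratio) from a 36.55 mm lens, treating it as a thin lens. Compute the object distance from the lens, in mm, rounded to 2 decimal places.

56.74 mm

With m = dᵢ/dₒ and 1/f = 1/dₒ + 1/dᵢ, substituting dᵢ = m·dₒ gives 1/f = (1 + 1/m)/dₒ, hence dₒ = f·(1 + 1/m).
dₒ = 36.55 × (1 + 1/1.81) = 36.55 × 1.55249 ≈ 56.743 mm.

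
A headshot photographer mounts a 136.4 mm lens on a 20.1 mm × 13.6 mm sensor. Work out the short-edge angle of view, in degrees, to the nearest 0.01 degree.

Angle of view α = 2·arctan(h/2f) with h = 13.6 mm and f = 136.4 mm.
h/2f = 0.04985; arctan(0.04985) ≈ 2.8540°, so α ≈ 5.7080°.

5.71°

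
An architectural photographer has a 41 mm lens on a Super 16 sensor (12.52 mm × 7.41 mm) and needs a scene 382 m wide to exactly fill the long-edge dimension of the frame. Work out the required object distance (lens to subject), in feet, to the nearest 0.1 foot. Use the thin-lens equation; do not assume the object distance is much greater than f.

4104.3 ft

W: 382 m = 382000 mm.
Magnification m = w/W = dᵢ/dₒ; combined with 1/f = 1/dₒ + 1/dᵢ this gives dₒ = f·(1 + W/w).
dₒ = 41 mm × (1 + 382000/12.52) = 41 × 30512.1821 ≈ 1250999.466 mm = 1250999.466/304.8 ft = 4104.33 ft.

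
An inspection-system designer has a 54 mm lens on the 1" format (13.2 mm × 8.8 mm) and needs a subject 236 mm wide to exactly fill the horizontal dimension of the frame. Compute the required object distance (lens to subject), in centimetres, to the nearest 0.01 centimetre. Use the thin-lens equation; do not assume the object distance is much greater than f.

101.95 cm

Magnification m = w/W = dᵢ/dₒ; combined with 1/f = 1/dₒ + 1/dᵢ this gives dₒ = f·(1 + W/w).
dₒ = 54 mm × (1 + 236/13.2) = 54 × 18.8788 ≈ 1019.455 mm = 101.945 cm.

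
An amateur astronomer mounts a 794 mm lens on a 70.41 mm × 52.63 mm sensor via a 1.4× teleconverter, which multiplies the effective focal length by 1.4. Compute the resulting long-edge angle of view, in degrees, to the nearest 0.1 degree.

3.6°

Effective focal length f = 794 × 1.4 = 1111.6 mm.
α = 2·arctan(70.41 / (2 × 1111.6)) = 2·arctan(0.03167) ≈ 3.6280°.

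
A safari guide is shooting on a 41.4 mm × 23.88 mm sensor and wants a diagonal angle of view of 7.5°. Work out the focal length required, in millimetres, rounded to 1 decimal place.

Sensor diagonal = √(41.4² + 23.88²) = √2284.2144 ≈ 47.7935 mm.
From α = 2·arctan(d/2f) we get f = d / (2·tan(α/2)).
With d = 47.7935 mm and α/2 = 3.75°, tan(α/2) ≈ 0.06554, so f ≈ 47.7935 / 0.13109 ≈ 364.5936 mm.

364.6 mm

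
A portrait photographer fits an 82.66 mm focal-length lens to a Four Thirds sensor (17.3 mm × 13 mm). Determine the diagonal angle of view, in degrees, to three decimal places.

14.915°

Sensor diagonal = √(17.3² + 13²) = √468.2900 ≈ 21.6400 mm.
Angle of view α = 2·arctan(d/2f) with d = 21.6400 mm and f = 82.66 mm.
d/2f = 0.13090; arctan(0.13090) ≈ 7.4575°, so α ≈ 14.9150°.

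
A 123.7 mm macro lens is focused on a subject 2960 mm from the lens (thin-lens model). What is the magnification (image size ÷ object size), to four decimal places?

Thin lens: 1/f = 1/dₒ + 1/dᵢ → 1/dᵢ = 1/123.7 − 1/2960 = 0.0077462 mm⁻¹, so dᵢ ≈ 129.0949 mm.
Magnification m = dᵢ/dₒ = 129.0949/2960 ≈ 0.04361.

0.0436×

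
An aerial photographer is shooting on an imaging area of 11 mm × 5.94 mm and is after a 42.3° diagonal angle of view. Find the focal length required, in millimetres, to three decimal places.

16.157 mm

Sensor diagonal = √(11² + 5.94²) = √156.2836 ≈ 12.5013 mm.
From α = 2·arctan(d/2f) we get f = d / (2·tan(α/2)).
With d = 12.5013 mm and α/2 = 21.15°, tan(α/2) ≈ 0.38687, so f ≈ 12.5013 / 0.77374 ≈ 16.1570 mm.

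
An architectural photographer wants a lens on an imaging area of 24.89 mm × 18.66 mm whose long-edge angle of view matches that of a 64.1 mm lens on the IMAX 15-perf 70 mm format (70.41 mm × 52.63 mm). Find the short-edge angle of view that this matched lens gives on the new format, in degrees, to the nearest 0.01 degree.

44.76°

Equal long-edge AOV ⇒ f₂ = f₁ · 24.89/70.41 = 64.1 × 0.35350 ≈ 22.6594 mm.
Short-edge AOV on the new format = 2·arctan(18.66 / (2 × 22.6594)) = 2·arctan(0.41175) ≈ 44.7588°.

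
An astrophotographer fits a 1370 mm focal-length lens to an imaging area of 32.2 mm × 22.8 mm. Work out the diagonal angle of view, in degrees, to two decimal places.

1.65°

Sensor diagonal = √(32.2² + 22.8²) = √1556.6800 ≈ 39.4548 mm.
Angle of view α = 2·arctan(d/2f) with d = 39.4548 mm and f = 1370 mm.
d/2f = 0.01440; arctan(0.01440) ≈ 0.8250°, so α ≈ 1.6500°.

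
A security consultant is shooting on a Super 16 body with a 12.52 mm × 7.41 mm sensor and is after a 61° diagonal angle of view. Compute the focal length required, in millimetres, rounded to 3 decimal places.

12.349 mm

Sensor diagonal = √(12.52² + 7.41²) = √211.6585 ≈ 14.5485 mm.
From α = 2·arctan(d/2f) we get f = d / (2·tan(α/2)).
With d = 14.5485 mm and α/2 = 30.5°, tan(α/2) ≈ 0.58905, so f ≈ 14.5485 / 1.17809 ≈ 12.3492 mm.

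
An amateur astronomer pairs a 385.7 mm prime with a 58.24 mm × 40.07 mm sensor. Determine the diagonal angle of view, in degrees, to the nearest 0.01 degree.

Sensor diagonal = √(58.24² + 40.07²) = √4997.5025 ≈ 70.6930 mm.
Angle of view α = 2·arctan(d/2f) with d = 70.6930 mm and f = 385.7 mm.
d/2f = 0.09164; arctan(0.09164) ≈ 5.2361°, so α ≈ 10.4722°.

10.47°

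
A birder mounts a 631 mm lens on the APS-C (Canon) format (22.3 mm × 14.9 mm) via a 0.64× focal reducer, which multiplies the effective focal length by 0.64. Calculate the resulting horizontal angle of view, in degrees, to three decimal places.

Effective focal length f = 631 × 0.64 = 403.84 mm.
α = 2·arctan(22.3 / (2 × 403.84)) = 2·arctan(0.02761) ≈ 3.1631°.

3.163°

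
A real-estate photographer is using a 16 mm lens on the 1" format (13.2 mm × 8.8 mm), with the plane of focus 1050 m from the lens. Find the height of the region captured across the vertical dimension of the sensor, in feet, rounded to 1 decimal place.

1894.7 ft

dₒ: 1050 m = 1.05e+06 mm.
Similar triangles through the lens centre give W/dₒ = h/dᵢ; with 1/f = 1/dₒ + 1/dᵢ this gives W = h·(dₒ − f)/f.
W = 8.8 mm × (1.05e+06 − 16) / 16 = 8.8 × 65624.0000 ≈ 577491.200 mm = 577491.200/304.8 ft = 1894.66 ft.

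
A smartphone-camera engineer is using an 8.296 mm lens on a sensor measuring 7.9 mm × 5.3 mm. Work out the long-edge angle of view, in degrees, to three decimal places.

Angle of view α = 2·arctan(w/2f) with w = 7.9 mm and f = 8.296 mm.
w/2f = 0.47613; arctan(0.47613) ≈ 25.4607°, so α ≈ 50.9213°.

50.921°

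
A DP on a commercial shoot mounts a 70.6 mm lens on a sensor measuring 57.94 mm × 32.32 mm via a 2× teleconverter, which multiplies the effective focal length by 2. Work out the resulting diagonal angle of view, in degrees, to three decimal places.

Effective focal length f = 70.6 × 2 = 141.2 mm.
Sensor diagonal = √(57.94² + 32.32²) = √4401.6260 ≈ 66.3448 mm.
α = 2·arctan(66.345 / (2 × 141.2)) = 2·arctan(0.23493) ≈ 26.4417°.

26.442°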